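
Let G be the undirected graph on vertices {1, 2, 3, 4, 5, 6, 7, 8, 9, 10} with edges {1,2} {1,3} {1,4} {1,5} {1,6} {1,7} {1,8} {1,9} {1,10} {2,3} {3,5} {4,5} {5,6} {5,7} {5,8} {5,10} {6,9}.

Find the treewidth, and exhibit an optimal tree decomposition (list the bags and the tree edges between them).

Treewidth 2.
One such decomposition:
Bags: B1 = {1, 5, 6}  B2 = {1, 5, 7}  B3 = {1, 5, 8}  B4 = {1, 4, 5}  B5 = {1, 6, 9}  B6 = {1, 5, 10}  B7 = {1, 3, 5}  B8 = {1, 2, 3}
Tree: B1–B2, B2–B3, B2–B4, B1–B5, B1–B6, B2–B7, B7–B8

Each bag holds 3 vertices, so the decomposition has width 2, which upper-bounds the treewidth. On the other hand G contains the 3-clique {1, 6, 9}. A clique must lie in a single bag of any decomposition, so no decomposition can have width below 2. Hence tw(G) = 2 exactly.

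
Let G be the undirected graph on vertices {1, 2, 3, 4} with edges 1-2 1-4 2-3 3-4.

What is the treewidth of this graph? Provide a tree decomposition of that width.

The largest bag has 3 vertices, giving width 2; this decomposition certifies tw(G) ≤ 2. Since 4–1–2–3–4 is a cycle in G, G is not acyclic. Forests are exactly the graphs of treewidth ≤ 1, so tw(G) ≥ 2. Combining the bounds, tw(G) = 2.

Treewidth 2.
Bags: B1 = {1, 2, 4}  B2 = {2, 3, 4}
Tree: B1–B2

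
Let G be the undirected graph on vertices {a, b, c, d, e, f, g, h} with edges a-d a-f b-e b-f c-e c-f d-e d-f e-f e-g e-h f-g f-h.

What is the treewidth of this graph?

A width-2 tree decomposition is:
Bags: B1 = {d, e, f}  B2 = {a, d, f}  B3 = {e, f, g}  B4 = {b, e, f}  B5 = {c, e, f}  B6 = {e, f, h}
Tree: B1–B2, B1–B3, B1–B4, B1–B5, B4–B6
Each bag holds 3 vertices, so the decomposition has width 2, which upper-bounds the treewidth. For the lower bound, the 3 vertices {d, e, f} are pairwise adjacent, and any tree decomposition puts a clique entirely inside one bag — forcing width ≥ 2. The upper and lower bounds meet at 2, so that is the treewidth.

2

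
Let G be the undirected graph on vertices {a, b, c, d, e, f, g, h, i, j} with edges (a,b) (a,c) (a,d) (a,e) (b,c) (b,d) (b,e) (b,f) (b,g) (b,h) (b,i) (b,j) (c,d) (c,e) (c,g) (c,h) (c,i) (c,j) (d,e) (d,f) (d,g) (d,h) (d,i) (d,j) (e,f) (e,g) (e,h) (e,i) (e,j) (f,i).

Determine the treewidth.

A width-4 tree decomposition is:
Bags: B1 = {b, c, d, e, h}  B2 = {b, c, d, e, i}  B3 = {b, c, d, e, g}  B4 = {b, d, e, f, i}  B5 = {b, c, d, e, j}  B6 = {a, b, c, d, e}
Tree: B1–B2, B2–B3, B2–B4, B3–B5, B3–B6
Every bag has size at most 5, so the width is 5 − 1 = 4 and tw(G) ≤ 4. On the other hand G contains the 5-clique {b, c, d, e, g}. A clique must lie in a single bag of any decomposition, so no decomposition can have width below 4. Hence tw(G) = 4 exactly.

4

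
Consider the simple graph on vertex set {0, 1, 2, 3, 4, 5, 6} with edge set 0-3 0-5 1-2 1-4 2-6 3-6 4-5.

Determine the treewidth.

2

A width-2 tree decomposition is:
Bags: B1 = {0, 3, 5}  B2 = {3, 4, 5}  B3 = {1, 3, 4}  B4 = {1, 2, 3}  B5 = {2, 3, 6}
Tree: B1–B2, B2–B3, B3–B4, B4–B5
Each bag holds 3 vertices, so the decomposition has width 2, which upper-bounds the treewidth. Since 3–0–5–4–1–2–6–3 is a cycle in G, G is not acyclic. Forests are exactly the graphs of treewidth ≤ 1, so tw(G) ≥ 2. Combining the bounds, tw(G) = 2.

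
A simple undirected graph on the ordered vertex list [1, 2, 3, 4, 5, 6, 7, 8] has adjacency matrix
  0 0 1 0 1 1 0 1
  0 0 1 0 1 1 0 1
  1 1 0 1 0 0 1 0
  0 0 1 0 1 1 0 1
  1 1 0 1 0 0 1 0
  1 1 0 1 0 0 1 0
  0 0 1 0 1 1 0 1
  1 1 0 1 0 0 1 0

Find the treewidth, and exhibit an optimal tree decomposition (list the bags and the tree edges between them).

Each bag holds 5 vertices, so the decomposition has width 4, which upper-bounds the treewidth. For the lower bound: the 5 vertex sets {4,6}, {2,5}, {1,3}, {8}, {7} are disjoint, each induces a connected subgraph, and every pair is joined by at least one edge of G. Contracting each set to a single vertex therefore yields K_{5} as a minor, and since treewidth is minor-monotone, tw(G) ≥ tw(K_{5}) = 4. Combining the bounds, tw(G) = 4.

Treewidth 4.
One optimal decomposition is:
Bags: B1 = {3, 4, 5, 6, 8}  B2 = {2, 3, 5, 6, 8}  B3 = {1, 3, 5, 6, 8}  B4 = {3, 5, 6, 7, 8}
Tree: B1–B2, B2–B3, B3–B4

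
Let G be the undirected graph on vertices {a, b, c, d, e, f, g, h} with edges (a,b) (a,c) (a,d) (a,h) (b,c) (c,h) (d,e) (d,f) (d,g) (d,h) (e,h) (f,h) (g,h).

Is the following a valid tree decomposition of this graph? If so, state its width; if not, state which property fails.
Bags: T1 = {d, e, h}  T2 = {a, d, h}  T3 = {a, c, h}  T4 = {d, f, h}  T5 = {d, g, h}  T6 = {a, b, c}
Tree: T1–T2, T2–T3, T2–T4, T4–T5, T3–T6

Yes; width 2.

Every vertex of G appears in some bag (union = {a, b, c, d, e, f, g, h}); every edge is covered by a bag; and for each vertex v the set of bags containing v is connected in the bag tree. The decomposition is therefore valid. The largest bag has 3 vertices, so the width is 2.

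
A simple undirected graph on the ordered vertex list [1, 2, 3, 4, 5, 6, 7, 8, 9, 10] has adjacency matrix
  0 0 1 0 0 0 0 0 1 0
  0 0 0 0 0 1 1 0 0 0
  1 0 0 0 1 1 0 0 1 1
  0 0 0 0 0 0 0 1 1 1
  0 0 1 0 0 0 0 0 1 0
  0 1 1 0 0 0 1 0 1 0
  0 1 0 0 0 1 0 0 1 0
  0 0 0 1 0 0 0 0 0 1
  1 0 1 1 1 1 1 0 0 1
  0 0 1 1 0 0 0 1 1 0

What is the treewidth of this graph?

A width-2 tree decomposition is:
Bags: B1 = {3, 9, 10}  B2 = {3, 6, 9}  B3 = {1, 3, 9}  B4 = {4, 9, 10}  B5 = {3, 5, 9}  B6 = {6, 7, 9}  B7 = {4, 8, 10}  B8 = {2, 6, 7}
Tree: B1–B2, B1–B3, B1–B4, B2–B5, B2–B6, B4–B7, B6–B8
Every bag has size at most 3, so the width is 3 − 1 = 2 and tw(G) ≤ 2. Conversely, {4, 8, 10} is a clique of size 3, and the vertices of any clique must share a bag in every tree decomposition; so some bag has ≥ 3 vertices and tw(G) ≥ 2. The upper and lower bounds meet at 2, so that is the treewidth.

2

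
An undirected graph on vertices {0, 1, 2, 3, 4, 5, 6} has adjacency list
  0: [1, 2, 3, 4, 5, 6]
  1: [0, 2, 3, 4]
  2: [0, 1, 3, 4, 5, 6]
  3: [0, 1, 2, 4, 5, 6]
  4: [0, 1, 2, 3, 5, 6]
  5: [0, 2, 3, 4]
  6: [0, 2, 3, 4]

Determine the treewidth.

4

A width-4 tree decomposition is:
Bags: B1 = {0, 1, 2, 3, 4}  B2 = {0, 2, 3, 4, 6}  B3 = {0, 2, 3, 4, 5}
Tree: B1–B2, B2–B3
Each bag holds 5 vertices, so the decomposition has width 4, which upper-bounds the treewidth. On the other hand G contains the 5-clique {0, 1, 2, 3, 4}. A clique must lie in a single bag of any decomposition, so no decomposition can have width below 4. Hence tw(G) = 4 exactly.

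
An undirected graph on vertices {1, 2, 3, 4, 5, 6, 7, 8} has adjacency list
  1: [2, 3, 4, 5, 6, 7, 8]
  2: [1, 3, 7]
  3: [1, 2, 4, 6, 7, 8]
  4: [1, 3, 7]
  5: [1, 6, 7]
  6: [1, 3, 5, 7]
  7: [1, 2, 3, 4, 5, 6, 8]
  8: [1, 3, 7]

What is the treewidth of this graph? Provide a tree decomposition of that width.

The largest bag has 4 vertices, giving width 3; this decomposition certifies tw(G) ≤ 3. For the lower bound, the 4 vertices {1, 3, 7, 8} are pairwise adjacent, and any tree decomposition puts a clique entirely inside one bag — forcing width ≥ 3. Hence tw(G) = 3 exactly.

Treewidth 3.
Bags: B1 = {1, 3, 6, 7}  B2 = {1, 2, 3, 7}  B3 = {1, 3, 7, 8}  B4 = {1, 5, 6, 7}  B5 = {1, 3, 4, 7}
Tree: B1–B2, B1–B3, B1–B4, B3–B5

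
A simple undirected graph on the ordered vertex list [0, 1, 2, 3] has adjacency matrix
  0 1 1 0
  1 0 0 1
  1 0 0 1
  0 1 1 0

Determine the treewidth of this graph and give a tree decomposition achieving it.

Each bag holds 3 vertices, so the decomposition has width 2, which upper-bounds the treewidth. For the lower bound, G contains the cycle 0–2–3–1–0, so G is not a forest; only forests have treewidth ≤ 1, hence tw(G) ≥ 2. Combining the bounds, tw(G) = 2.

Treewidth 2.
One optimal decomposition is:
Bags: B1 = {0, 2, 3}  B2 = {0, 1, 3}
Tree: B1–B2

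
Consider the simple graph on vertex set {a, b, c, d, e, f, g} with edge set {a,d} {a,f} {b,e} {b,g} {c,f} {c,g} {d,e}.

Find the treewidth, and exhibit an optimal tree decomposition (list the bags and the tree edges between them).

Every bag has size at most 3, so the width is 3 − 1 = 2 and tw(G) ≤ 2. Since b–e–d–a–f–c–g–b is a cycle in G, G is not acyclic. Forests are exactly the graphs of treewidth ≤ 1, so tw(G) ≥ 2. Hence tw(G) = 2 exactly.

Treewidth 2.
One optimal decomposition is:
Bags: B1 = {b, d, e}  B2 = {a, b, d}  B3 = {a, b, f}  B4 = {b, c, f}  B5 = {b, c, g}
Tree: B1–B2, B2–B3, B3–B4, B4–B5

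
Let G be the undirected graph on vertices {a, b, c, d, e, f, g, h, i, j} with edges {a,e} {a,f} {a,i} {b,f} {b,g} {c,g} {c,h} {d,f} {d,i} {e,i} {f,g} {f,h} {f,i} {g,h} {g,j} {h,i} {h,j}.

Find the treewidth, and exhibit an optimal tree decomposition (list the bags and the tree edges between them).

Every bag has size at most 3, so the width is 3 − 1 = 2 and tw(G) ≤ 2. Conversely, {g, h, j} is a clique of size 3, and the vertices of any clique must share a bag in every tree decomposition; so some bag has ≥ 3 vertices and tw(G) ≥ 2. Hence tw(G) = 2 exactly.

Treewidth 2.
Bags: B1 = {g, h, j}  B2 = {f, g, h}  B3 = {f, h, i}  B4 = {a, f, i}  B5 = {a, e, i}  B6 = {c, g, h}  B7 = {b, f, g}  B8 = {d, f, i}
Tree: B1–B2, B2–B3, B3–B4, B4–B5, B1–B6, B2–B7, B3–B8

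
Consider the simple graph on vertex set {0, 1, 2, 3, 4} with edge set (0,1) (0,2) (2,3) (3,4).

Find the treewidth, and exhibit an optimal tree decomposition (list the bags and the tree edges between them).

Every bag has size at most 2, so the width is 2 − 1 = 1 and tw(G) ≤ 1. Since G has at least one edge (e.g. 4–3), it is not an edgeless graph, so tw(G) ≥ 1. Therefore the treewidth is 1.

Treewidth 1.
Bags: B1 = {3, 4}  B2 = {2, 3}  B3 = {0, 2}  B4 = {0, 1}
Tree: B1–B2, B2–B3, B3–B4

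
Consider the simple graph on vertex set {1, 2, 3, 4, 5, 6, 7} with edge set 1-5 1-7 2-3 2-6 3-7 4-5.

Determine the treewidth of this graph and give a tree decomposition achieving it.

Treewidth 1.
Bags: B1 = {2, 6}  B2 = {2, 3}  B3 = {3, 7}  B4 = {1, 7}  B5 = {1, 5}  B6 = {4, 5}
Tree: B1–B2, B2–B3, B3–B4, B4–B5, B5–B6

Every bag has size at most 2, so the width is 2 − 1 = 1 and tw(G) ≤ 1. Since G has at least one edge (e.g. 6–2), it is not an edgeless graph, so tw(G) ≥ 1. Hence tw(G) = 1 exactly.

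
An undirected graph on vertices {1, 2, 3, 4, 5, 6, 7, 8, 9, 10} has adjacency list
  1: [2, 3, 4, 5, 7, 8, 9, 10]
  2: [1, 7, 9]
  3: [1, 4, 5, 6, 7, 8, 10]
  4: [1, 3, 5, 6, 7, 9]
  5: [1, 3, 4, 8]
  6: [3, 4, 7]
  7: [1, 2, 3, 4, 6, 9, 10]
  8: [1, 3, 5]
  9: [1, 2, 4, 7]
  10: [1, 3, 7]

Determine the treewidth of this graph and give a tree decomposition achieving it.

Each bag holds 4 vertices, so the decomposition has width 3, which upper-bounds the treewidth. Conversely, {1, 2, 7, 9} is a clique of size 4, and the vertices of any clique must share a bag in every tree decomposition; so some bag has ≥ 4 vertices and tw(G) ≥ 3. Therefore the treewidth is 3.

Treewidth 3.
One optimal decomposition is:
Bags: B1 = {1, 3, 4, 7}  B2 = {1, 4, 7, 9}  B3 = {3, 4, 6, 7}  B4 = {1, 3, 7, 10}  B5 = {1, 2, 7, 9}  B6 = {1, 3, 4, 5}  B7 = {1, 3, 5, 8}
Tree: B1–B2, B1–B3, B1–B4, B2–B5, B1–B6, B6–B7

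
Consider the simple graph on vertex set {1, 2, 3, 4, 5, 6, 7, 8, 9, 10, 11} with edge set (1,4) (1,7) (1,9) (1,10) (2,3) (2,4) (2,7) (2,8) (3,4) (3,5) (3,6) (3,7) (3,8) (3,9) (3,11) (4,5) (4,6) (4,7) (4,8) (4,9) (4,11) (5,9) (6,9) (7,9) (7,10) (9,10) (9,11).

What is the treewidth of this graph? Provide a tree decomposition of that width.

Treewidth 3.
One optimal decomposition is:
Bags: B1 = {3, 4, 9, 11}  B2 = {3, 4, 7, 9}  B3 = {1, 4, 7, 9}  B4 = {2, 3, 4, 7}  B5 = {3, 4, 6, 9}  B6 = {3, 4, 5, 9}  B7 = {2, 3, 4, 8}  B8 = {1, 7, 9, 10}
Tree: B1–B2, B2–B3, B2–B4, B2–B5, B1–B6, B4–B7, B3–B8

Each bag holds 4 vertices, so the decomposition has width 3, which upper-bounds the treewidth. Conversely, {1, 7, 9, 10} is a clique of size 4, and the vertices of any clique must share a bag in every tree decomposition; so some bag has ≥ 4 vertices and tw(G) ≥ 3. Therefore the treewidth is 3.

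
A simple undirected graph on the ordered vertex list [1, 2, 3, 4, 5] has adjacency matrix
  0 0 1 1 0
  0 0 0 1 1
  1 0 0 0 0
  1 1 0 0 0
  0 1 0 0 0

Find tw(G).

1

A width-1 tree decomposition is:
Bags: B1 = {1, 3}  B2 = {1, 4}  B3 = {2, 4}  B4 = {2, 5}
Tree: B1–B2, B2–B3, B3–B4
Every bag has size at most 2, so the width is 2 − 1 = 1 and tw(G) ≤ 1. Any graph with an edge has treewidth ≥ 1, and G has the edge 3–1. Therefore the treewidth is 1.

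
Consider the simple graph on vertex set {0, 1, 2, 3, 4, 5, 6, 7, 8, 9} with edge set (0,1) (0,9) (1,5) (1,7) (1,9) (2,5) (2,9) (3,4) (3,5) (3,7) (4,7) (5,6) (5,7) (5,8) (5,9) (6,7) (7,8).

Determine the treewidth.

2

A width-2 tree decomposition is:
Bags: B1 = {1, 5, 9}  B2 = {0, 1, 9}  B3 = {1, 5, 7}  B4 = {3, 5, 7}  B5 = {2, 5, 9}  B6 = {5, 6, 7}  B7 = {3, 4, 7}  B8 = {5, 7, 8}
Tree: B1–B2, B1–B3, B3–B4, B1–B5, B4–B6, B4–B7, B4–B8
The largest bag has 3 vertices, giving width 2; this decomposition certifies tw(G) ≤ 2. On the other hand G contains the 3-clique {0, 1, 9}. A clique must lie in a single bag of any decomposition, so no decomposition can have width below 2. Therefore the treewidth is 2.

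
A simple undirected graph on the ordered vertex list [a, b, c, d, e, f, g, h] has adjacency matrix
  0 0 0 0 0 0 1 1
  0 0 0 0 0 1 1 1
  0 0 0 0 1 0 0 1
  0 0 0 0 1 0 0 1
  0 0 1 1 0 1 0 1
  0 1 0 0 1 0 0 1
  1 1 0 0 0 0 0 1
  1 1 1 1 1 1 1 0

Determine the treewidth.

A width-2 tree decomposition is:
Bags: B1 = {c, e, h}  B2 = {d, e, h}  B3 = {e, f, h}  B4 = {b, f, h}  B5 = {b, g, h}  B6 = {a, g, h}
Tree: B1–B2, B1–B3, B3–B4, B4–B5, B5–B6
Every bag has size at most 3, so the width is 3 − 1 = 2 and tw(G) ≤ 2. Conversely, {a, g, h} is a clique of size 3, and the vertices of any clique must share a bag in every tree decomposition; so some bag has ≥ 3 vertices and tw(G) ≥ 2. Combining the bounds, tw(G) = 2.

2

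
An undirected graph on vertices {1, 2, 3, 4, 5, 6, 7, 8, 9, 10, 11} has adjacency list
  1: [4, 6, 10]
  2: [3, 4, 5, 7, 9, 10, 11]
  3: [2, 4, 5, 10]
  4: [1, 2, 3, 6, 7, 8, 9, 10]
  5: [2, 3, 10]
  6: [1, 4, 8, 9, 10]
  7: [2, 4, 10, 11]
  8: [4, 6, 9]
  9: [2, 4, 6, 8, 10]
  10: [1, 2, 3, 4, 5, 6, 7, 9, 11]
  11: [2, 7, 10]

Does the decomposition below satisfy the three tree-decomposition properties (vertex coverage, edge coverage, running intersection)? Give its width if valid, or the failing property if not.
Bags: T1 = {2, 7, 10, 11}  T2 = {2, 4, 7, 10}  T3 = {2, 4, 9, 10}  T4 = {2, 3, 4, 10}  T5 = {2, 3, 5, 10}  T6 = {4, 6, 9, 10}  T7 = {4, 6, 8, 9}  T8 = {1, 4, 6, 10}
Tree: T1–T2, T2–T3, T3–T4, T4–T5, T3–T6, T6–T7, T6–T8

Vertex coverage: the bags together contain {1, 2, 3, 4, 5, 6, 7, 8, 9, 10, 11}, the full vertex set. Edge coverage: each edge of G has both endpoints in at least one bag. Running intersection: for every vertex, the bags containing it form a connected subtree. All three properties hold, so this is a valid tree decomposition of width max|bag| − 1 = 3, and hence tw(G) ≤ 3.

Yes; width 3.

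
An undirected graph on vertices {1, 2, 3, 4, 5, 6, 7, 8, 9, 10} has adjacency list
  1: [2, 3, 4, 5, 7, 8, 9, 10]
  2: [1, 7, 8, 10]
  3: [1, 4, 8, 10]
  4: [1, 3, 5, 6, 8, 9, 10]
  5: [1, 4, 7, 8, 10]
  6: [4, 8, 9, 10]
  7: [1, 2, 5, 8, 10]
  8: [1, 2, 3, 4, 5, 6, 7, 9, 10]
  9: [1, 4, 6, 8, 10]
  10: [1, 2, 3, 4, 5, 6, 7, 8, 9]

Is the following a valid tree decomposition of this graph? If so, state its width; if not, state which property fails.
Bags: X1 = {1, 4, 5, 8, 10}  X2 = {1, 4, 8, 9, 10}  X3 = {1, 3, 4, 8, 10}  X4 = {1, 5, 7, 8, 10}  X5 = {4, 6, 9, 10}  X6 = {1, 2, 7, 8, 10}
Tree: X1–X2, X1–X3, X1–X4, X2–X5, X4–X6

A tree decomposition must satisfy three properties: every vertex lies in some bag; for every edge, both endpoints lie together in some bag; and for every vertex, the bags containing it form a connected subtree. Here edge (8,6) lies in no bag, so the decomposition is invalid.

No — edge (8,6) lies in no bag.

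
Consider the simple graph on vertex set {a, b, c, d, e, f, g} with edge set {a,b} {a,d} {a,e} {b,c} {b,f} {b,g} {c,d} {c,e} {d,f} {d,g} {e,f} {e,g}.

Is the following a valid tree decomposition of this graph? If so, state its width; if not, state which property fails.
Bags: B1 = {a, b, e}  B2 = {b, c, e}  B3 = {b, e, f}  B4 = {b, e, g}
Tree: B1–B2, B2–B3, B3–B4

No — vertex d appears in no bag.

A tree decomposition must satisfy three properties: every vertex lies in some bag; for every edge, both endpoints lie together in some bag; and for every vertex, the bags containing it form a connected subtree. Here vertex d appears in no bag, so the decomposition is invalid.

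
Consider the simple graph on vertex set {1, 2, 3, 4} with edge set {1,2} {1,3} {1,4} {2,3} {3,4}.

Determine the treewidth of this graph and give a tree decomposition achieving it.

Treewidth 2.
One such decomposition:
Bags: B1 = {1, 3, 4}  B2 = {1, 2, 3}
Tree: B1–B2

Each bag holds 3 vertices, so the decomposition has width 2, which upper-bounds the treewidth. For the lower bound, the 3 vertices {1, 2, 3} are pairwise adjacent, and any tree decomposition puts a clique entirely inside one bag — forcing width ≥ 2. The upper and lower bounds meet at 2, so that is the treewidth.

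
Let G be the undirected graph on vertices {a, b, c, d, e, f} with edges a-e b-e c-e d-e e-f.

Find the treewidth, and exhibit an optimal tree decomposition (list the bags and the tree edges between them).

Every bag has size at most 2, so the width is 2 − 1 = 1 and tw(G) ≤ 1. G has an edge, so its treewidth is at least 1. Hence tw(G) = 1 exactly.

Treewidth 1.
Bags: B1 = {b, e}  B2 = {e, f}  B3 = {c, e}  B4 = {d, e}  B5 = {a, e}
Tree: B1–B2, B2–B3, B3–B4, B4–B5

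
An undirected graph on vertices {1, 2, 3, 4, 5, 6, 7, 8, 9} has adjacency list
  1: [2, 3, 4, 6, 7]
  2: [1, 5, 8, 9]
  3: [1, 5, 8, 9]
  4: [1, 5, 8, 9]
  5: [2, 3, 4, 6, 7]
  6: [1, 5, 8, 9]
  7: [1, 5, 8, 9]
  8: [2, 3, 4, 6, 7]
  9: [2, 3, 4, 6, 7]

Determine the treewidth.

4

A width-4 tree decomposition is:
Bags: B1 = {1, 5, 6, 8, 9}  B2 = {1, 5, 7, 8, 9}  B3 = {1, 4, 5, 8, 9}  B4 = {1, 2, 5, 8, 9}  B5 = {1, 3, 5, 8, 9}
Tree: B1–B2, B2–B3, B3–B4, B4–B5
Each bag holds 5 vertices, so the decomposition has width 4, which upper-bounds the treewidth. For the lower bound: the 5 vertex sets {1,6}, {7,8}, {4,5}, {9}, {2} are disjoint, each induces a connected subgraph, and every pair is joined by at least one edge of G. Contracting each set to a single vertex therefore yields K_{5} as a minor, and since treewidth is minor-monotone, tw(G) ≥ tw(K_{5}) = 4. The upper and lower bounds meet at 4, so that is the treewidth.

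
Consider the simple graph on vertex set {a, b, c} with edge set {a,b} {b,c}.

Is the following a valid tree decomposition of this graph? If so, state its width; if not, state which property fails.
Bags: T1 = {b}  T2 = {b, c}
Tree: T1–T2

No — vertex a appears in no bag.

A tree decomposition must satisfy three properties: every vertex lies in some bag; for every edge, both endpoints lie together in some bag; and for every vertex, the bags containing it form a connected subtree. Here vertex a appears in no bag, so the decomposition is invalid.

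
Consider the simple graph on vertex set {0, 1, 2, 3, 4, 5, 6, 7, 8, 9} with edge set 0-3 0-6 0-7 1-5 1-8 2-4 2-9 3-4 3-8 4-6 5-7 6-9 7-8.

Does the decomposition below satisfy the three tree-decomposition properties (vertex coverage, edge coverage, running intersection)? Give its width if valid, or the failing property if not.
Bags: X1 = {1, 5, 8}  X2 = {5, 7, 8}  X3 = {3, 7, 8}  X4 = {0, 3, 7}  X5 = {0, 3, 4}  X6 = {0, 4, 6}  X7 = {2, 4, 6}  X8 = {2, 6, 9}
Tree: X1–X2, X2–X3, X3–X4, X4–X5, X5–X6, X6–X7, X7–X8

Every vertex of G appears in some bag (union = {0, 1, 2, 3, 4, 5, 6, 7, 8, 9}); every edge is covered by a bag; and for each vertex v the set of bags containing v is connected in the bag tree. The decomposition is therefore valid. The largest bag has 3 vertices, so the width is 2.

Yes; width 2.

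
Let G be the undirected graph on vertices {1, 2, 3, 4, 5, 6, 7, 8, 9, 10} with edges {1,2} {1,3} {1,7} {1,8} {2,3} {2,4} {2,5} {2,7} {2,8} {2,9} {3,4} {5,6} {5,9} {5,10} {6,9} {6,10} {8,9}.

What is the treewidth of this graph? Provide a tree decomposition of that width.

The largest bag has 3 vertices, giving width 2; this decomposition certifies tw(G) ≤ 2. On the other hand G contains the 3-clique {1, 2, 8}. A clique must lie in a single bag of any decomposition, so no decomposition can have width below 2. The upper and lower bounds meet at 2, so that is the treewidth.

Treewidth 2.
One such decomposition:
Bags: B1 = {2, 8, 9}  B2 = {2, 5, 9}  B3 = {1, 2, 8}  B4 = {5, 6, 9}  B5 = {5, 6, 10}  B6 = {1, 2, 3}  B7 = {2, 3, 4}  B8 = {1, 2, 7}
Tree: B1–B2, B1–B3, B2–B4, B4–B5, B3–B6, B6–B7, B6–B8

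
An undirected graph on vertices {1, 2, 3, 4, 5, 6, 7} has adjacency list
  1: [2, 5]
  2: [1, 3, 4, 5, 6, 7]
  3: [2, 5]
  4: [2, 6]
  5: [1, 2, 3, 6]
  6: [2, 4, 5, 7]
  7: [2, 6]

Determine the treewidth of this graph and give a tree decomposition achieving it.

Treewidth 2.
Bags: B1 = {2, 5, 6}  B2 = {1, 2, 5}  B3 = {2, 6, 7}  B4 = {2, 3, 5}  B5 = {2, 4, 6}
Tree: B1–B2, B1–B3, B1–B4, B1–B5

The largest bag has 3 vertices, giving width 2; this decomposition certifies tw(G) ≤ 2. On the other hand G contains the 3-clique {2, 4, 6}. A clique must lie in a single bag of any decomposition, so no decomposition can have width below 2. Therefore the treewidth is 2.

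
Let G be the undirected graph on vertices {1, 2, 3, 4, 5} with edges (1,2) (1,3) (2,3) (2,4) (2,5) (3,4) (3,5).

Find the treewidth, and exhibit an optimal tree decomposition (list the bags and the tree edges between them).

Every bag has size at most 3, so the width is 3 − 1 = 2 and tw(G) ≤ 2. On the other hand G contains the 3-clique {1, 2, 3}. A clique must lie in a single bag of any decomposition, so no decomposition can have width below 2. Hence tw(G) = 2 exactly.

Treewidth 2.
One such decomposition:
Bags: B1 = {2, 3, 4}  B2 = {2, 3, 5}  B3 = {1, 2, 3}
Tree: B1–B2, B1–B3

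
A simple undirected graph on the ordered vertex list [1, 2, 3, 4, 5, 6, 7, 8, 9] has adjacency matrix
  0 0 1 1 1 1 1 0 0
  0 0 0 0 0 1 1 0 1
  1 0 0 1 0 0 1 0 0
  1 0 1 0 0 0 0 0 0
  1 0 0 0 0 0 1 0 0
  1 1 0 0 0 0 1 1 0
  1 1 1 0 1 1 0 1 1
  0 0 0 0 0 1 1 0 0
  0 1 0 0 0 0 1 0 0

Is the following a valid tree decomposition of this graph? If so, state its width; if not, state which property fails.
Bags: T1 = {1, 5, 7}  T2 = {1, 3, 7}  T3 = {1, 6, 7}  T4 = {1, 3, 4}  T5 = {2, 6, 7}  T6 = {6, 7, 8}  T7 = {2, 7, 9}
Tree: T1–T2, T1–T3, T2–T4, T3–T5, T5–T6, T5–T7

Checking the three conditions: (i) the bags cover all of {1, 2, 3, 4, 5, 6, 7, 8, 9}; (ii) for each edge, some bag contains both endpoints; (iii) the bags containing any fixed vertex form a subtree. All hold, so the decomposition is valid with width 3 − 1 = 2.

Yes; width 2.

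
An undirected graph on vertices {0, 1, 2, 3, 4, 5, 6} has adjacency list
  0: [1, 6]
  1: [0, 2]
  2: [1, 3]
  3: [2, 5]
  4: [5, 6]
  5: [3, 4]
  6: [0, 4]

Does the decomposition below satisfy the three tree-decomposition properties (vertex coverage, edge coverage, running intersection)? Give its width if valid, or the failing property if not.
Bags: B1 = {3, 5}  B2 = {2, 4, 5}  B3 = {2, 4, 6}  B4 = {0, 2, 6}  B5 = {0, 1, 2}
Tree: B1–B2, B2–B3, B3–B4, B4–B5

No — edge (2,3) lies in no bag.

A tree decomposition must satisfy three properties: every vertex lies in some bag; for every edge, both endpoints lie together in some bag; and for every vertex, the bags containing it form a connected subtree. Here edge (2,3) lies in no bag, so the decomposition is invalid.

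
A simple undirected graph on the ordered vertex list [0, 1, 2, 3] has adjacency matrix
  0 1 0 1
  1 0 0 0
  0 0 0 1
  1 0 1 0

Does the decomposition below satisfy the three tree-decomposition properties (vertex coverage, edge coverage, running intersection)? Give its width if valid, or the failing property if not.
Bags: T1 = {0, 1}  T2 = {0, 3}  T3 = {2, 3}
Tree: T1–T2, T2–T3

Yes; width 1.

Every vertex of G appears in some bag (union = {0, 1, 2, 3}); every edge is covered by a bag; and for each vertex v the set of bags containing v is connected in the bag tree. The decomposition is therefore valid. The largest bag has 2 vertices, so the width is 1.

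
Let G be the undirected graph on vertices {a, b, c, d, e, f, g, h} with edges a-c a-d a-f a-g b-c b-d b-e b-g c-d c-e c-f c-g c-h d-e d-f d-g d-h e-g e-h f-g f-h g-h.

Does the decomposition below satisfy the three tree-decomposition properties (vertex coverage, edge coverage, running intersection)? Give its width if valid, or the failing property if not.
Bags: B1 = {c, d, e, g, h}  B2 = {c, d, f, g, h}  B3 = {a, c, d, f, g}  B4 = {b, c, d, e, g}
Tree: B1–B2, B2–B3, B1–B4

Every vertex of G appears in some bag (union = {a, b, c, d, e, f, g, h}); every edge is covered by a bag; and for each vertex v the set of bags containing v is connected in the bag tree. The decomposition is therefore valid. The largest bag has 5 vertices, so the width is 4.

Yes; width 4.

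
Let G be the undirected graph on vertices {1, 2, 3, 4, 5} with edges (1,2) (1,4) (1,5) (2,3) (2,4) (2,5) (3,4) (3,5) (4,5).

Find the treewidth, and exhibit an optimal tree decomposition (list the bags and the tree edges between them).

Each bag holds 4 vertices, so the decomposition has width 3, which upper-bounds the treewidth. Conversely, {1, 2, 4, 5} is a clique of size 4, and the vertices of any clique must share a bag in every tree decomposition; so some bag has ≥ 4 vertices and tw(G) ≥ 3. The upper and lower bounds meet at 3, so that is the treewidth.

Treewidth 3.
One such decomposition:
Bags: B1 = {1, 2, 4, 5}  B2 = {2, 3, 4, 5}
Tree: B1–B2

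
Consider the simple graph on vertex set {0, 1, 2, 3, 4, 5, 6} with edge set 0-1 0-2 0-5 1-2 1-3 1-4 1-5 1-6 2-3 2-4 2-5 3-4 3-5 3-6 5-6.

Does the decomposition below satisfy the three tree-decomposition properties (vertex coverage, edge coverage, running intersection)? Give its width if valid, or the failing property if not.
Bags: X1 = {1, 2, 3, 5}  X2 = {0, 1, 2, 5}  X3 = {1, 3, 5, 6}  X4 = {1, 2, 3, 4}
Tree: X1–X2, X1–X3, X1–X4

Vertex coverage: the bags together contain {0, 1, 2, 3, 4, 5, 6}, the full vertex set. Edge coverage: each edge of G has both endpoints in at least one bag. Running intersection: for every vertex, the bags containing it form a connected subtree. All three properties hold, so this is a valid tree decomposition of width max|bag| − 1 = 3, and hence tw(G) ≤ 3.

Yes; width 3.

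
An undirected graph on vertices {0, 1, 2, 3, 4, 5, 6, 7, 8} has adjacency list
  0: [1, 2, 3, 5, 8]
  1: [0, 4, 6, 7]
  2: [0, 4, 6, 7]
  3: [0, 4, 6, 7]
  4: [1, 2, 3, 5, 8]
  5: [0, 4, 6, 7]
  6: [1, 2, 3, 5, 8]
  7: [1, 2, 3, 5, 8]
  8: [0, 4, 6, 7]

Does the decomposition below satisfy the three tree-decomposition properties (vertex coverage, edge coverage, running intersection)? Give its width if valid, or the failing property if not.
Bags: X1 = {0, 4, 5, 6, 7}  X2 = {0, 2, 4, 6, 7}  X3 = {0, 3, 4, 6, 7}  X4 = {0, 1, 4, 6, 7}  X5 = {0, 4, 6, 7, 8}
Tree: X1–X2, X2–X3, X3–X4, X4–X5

Yes; width 4.

Checking the three conditions: (i) the bags cover all of {0, 1, 2, 3, 4, 5, 6, 7, 8}; (ii) for each edge, some bag contains both endpoints; (iii) the bags containing any fixed vertex form a subtree. All hold, so the decomposition is valid with width 5 − 1 = 4.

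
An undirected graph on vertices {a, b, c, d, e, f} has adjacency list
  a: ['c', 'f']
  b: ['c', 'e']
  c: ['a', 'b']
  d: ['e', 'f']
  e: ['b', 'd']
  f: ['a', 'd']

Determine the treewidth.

2

A width-2 tree decomposition is:
Bags: B1 = {a, d, f}  B2 = {a, c, d}  B3 = {b, c, d}  B4 = {b, d, e}
Tree: B1–B2, B2–B3, B3–B4
Each bag holds 3 vertices, so the decomposition has width 2, which upper-bounds the treewidth. For the lower bound, G contains the cycle d–f–a–c–b–e–d, so G is not a forest; only forests have treewidth ≤ 1, hence tw(G) ≥ 2. The upper and lower bounds meet at 2, so that is the treewidth.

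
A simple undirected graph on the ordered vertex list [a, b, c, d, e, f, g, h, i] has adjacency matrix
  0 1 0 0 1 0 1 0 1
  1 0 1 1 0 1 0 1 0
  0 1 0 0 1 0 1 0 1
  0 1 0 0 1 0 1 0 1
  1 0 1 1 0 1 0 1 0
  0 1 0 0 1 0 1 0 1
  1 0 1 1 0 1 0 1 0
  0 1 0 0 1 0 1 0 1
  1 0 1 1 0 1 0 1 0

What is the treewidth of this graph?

4

A width-4 tree decomposition is:
Bags: B1 = {b, c, e, g, i}  B2 = {b, e, g, h, i}  B3 = {b, e, f, g, i}  B4 = {a, b, e, g, i}  B5 = {b, d, e, g, i}
Tree: B1–B2, B2–B3, B3–B4, B4–B5
The largest bag has 5 vertices, giving width 4; this decomposition certifies tw(G) ≤ 4. For the lower bound: the 5 vertex sets {b,c}, {g,h}, {f,i}, {e}, {a} are disjoint, each induces a connected subgraph, and every pair is joined by at least one edge of G. Contracting each set to a single vertex therefore yields K_{5} as a minor, and since treewidth is minor-monotone, tw(G) ≥ tw(K_{5}) = 4. Therefore the treewidth is 4.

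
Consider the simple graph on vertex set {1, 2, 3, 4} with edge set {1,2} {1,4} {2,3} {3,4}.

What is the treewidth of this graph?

2

A width-2 tree decomposition is:
Bags: B1 = {2, 3, 4}  B2 = {1, 2, 4}
Tree: B1–B2
The largest bag has 3 vertices, giving width 2; this decomposition certifies tw(G) ≤ 2. For the lower bound, G contains the cycle 4–3–2–1–4, so G is not a forest; only forests have treewidth ≤ 1, hence tw(G) ≥ 2. Combining the bounds, tw(G) = 2.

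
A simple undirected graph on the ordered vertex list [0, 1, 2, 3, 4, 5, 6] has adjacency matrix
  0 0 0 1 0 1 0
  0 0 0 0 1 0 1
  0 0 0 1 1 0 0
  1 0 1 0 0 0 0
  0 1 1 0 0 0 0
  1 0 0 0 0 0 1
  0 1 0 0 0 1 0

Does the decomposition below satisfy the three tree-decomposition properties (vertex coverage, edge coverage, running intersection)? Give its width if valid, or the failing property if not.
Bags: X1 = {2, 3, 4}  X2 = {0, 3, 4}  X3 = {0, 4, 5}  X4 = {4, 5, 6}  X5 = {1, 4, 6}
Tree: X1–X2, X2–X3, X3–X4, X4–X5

Checking the three conditions: (i) the bags cover all of {0, 1, 2, 3, 4, 5, 6}; (ii) for each edge, some bag contains both endpoints; (iii) the bags containing any fixed vertex form a subtree. All hold, so the decomposition is valid with width 3 − 1 = 2.

Yes; width 2.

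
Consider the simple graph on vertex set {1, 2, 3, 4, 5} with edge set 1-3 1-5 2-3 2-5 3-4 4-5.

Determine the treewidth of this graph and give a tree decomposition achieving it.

Each bag holds 3 vertices, so the decomposition has width 2, which upper-bounds the treewidth. For the lower bound, G contains the cycle 2–3–1–5–2, so G is not a forest; only forests have treewidth ≤ 1, hence tw(G) ≥ 2. Combining the bounds, tw(G) = 2.

Treewidth 2.
One such decomposition:
Bags: B1 = {2, 3, 5}  B2 = {1, 3, 5}  B3 = {3, 4, 5}
Tree: B1–B2, B2–B3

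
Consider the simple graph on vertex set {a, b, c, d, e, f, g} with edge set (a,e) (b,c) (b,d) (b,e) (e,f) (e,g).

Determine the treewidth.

A width-1 tree decomposition is:
Bags: B1 = {b, c}  B2 = {b, d}  B3 = {b, e}  B4 = {e, g}  B5 = {a, e}  B6 = {e, f}
Tree: B1–B2, B1–B3, B3–B4, B4–B5, B5–B6
Each bag holds 2 vertices, so the decomposition has width 1, which upper-bounds the treewidth. G has an edge, so its treewidth is at least 1. The upper and lower bounds meet at 1, so that is the treewidth.

1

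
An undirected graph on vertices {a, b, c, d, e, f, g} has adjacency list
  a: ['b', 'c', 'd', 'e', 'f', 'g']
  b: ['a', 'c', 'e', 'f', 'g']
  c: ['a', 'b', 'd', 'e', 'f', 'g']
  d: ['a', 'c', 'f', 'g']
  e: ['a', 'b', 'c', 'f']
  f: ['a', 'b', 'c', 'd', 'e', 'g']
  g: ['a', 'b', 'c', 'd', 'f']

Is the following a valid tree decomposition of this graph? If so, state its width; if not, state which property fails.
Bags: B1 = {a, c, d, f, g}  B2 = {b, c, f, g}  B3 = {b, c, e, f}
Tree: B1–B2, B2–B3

A tree decomposition must satisfy three properties: every vertex lies in some bag; for every edge, both endpoints lie together in some bag; and for every vertex, the bags containing it form a connected subtree. Here edge (a,b) lies in no bag, so the decomposition is invalid.

No — edge (a,b) lies in no bag.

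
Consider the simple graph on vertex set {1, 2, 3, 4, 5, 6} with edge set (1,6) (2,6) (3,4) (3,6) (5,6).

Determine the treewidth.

1

A width-1 tree decomposition is:
Bags: B1 = {2, 6}  B2 = {1, 6}  B3 = {3, 6}  B4 = {3, 4}  B5 = {5, 6}
Tree: B1–B2, B2–B3, B3–B4, B1–B5
Each bag holds 2 vertices, so the decomposition has width 1, which upper-bounds the treewidth. G has an edge, so its treewidth is at least 1. The upper and lower bounds meet at 1, so that is the treewidth.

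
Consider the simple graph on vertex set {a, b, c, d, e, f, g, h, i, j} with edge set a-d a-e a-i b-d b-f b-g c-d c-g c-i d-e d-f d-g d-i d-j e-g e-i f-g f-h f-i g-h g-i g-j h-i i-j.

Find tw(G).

3

A width-3 tree decomposition is:
Bags: B1 = {d, e, g, i}  B2 = {d, f, g, i}  B3 = {c, d, g, i}  B4 = {a, d, e, i}  B5 = {f, g, h, i}  B6 = {b, d, f, g}  B7 = {d, g, i, j}
Tree: B1–B2, B2–B3, B1–B4, B2–B5, B2–B6, B3–B7
Every bag has size at most 4, so the width is 4 − 1 = 3 and tw(G) ≤ 3. On the other hand G contains the 4-clique {b, d, f, g}. A clique must lie in a single bag of any decomposition, so no decomposition can have width below 3. Hence tw(G) = 3 exactly.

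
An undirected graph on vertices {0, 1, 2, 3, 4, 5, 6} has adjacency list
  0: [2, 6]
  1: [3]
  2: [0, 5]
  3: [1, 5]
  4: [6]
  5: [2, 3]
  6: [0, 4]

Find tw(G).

A width-1 tree decomposition is:
Bags: B1 = {4, 6}  B2 = {0, 6}  B3 = {0, 2}  B4 = {2, 5}  B5 = {3, 5}  B6 = {1, 3}
Tree: B1–B2, B2–B3, B3–B4, B4–B5, B5–B6
The largest bag has 2 vertices, giving width 1; this decomposition certifies tw(G) ≤ 1. Any graph with an edge has treewidth ≥ 1, and G has the edge 4–6. Combining the bounds, tw(G) = 1.

1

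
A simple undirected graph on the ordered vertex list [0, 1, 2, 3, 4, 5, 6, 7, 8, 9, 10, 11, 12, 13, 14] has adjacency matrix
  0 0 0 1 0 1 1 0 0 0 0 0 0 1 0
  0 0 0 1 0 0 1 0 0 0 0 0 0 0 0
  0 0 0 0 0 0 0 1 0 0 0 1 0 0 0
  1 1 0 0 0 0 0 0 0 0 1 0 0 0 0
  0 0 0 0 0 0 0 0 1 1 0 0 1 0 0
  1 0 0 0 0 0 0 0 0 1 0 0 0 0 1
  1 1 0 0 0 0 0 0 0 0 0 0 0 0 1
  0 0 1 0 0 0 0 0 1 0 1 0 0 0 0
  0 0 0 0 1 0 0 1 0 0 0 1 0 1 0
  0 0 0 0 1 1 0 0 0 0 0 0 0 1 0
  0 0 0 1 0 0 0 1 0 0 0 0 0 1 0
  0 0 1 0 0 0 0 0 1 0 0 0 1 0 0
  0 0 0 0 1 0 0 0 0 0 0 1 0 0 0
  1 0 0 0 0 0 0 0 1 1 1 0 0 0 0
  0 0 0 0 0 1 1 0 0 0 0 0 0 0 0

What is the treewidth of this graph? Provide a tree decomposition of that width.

Every bag has size at most 4, so the width is 4 − 1 = 3 and tw(G) ≤ 3. For the lower bound: the 4 vertex sets {2,11,12}, {7}, {8}, {4,9,10,13} are disjoint, each induces a connected subgraph, and every pair is joined by at least one edge of G. Contracting each set to a single vertex therefore yields K_{4} as a minor, and since treewidth is minor-monotone, tw(G) ≥ tw(K_{4}) = 3. Therefore the treewidth is 3.

Treewidth 3.
Bags: B1 = {2, 7, 11, 12}  B2 = {7, 8, 11, 12}  B3 = {4, 7, 8, 12}  B4 = {4, 7, 8, 10}  B5 = {4, 8, 10, 13}  B6 = {4, 9, 10, 13}  B7 = {3, 9, 10, 13}  B8 = {0, 3, 9, 13}  B9 = {0, 3, 5, 9}  B10 = {0, 1, 3, 5}  B11 = {0, 1, 5, 6}  B12 = {1, 5, 6, 14}
Tree: B1–B2, B2–B3, B3–B4, B4–B5, B5–B6, B6–B7, B7–B8, B8–B9, B9–B10, B10–B11, B11–B12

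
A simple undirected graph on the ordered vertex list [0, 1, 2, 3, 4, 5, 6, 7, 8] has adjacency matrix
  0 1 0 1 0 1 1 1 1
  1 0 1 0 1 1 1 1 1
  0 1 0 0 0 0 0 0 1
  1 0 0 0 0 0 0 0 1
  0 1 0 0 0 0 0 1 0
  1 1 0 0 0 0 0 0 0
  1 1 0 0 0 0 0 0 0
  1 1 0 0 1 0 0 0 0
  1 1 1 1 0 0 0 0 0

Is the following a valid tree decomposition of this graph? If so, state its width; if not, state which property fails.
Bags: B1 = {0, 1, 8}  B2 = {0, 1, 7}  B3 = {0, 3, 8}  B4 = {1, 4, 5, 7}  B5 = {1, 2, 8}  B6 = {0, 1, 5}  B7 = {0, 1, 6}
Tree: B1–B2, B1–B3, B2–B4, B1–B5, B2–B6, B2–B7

A tree decomposition must satisfy three properties: every vertex lies in some bag; for every edge, both endpoints lie together in some bag; and for every vertex, the bags containing it form a connected subtree. Here bags containing vertex 5 are not connected in the tree, so the decomposition is invalid.

No — bags containing vertex 5 are not connected in the tree.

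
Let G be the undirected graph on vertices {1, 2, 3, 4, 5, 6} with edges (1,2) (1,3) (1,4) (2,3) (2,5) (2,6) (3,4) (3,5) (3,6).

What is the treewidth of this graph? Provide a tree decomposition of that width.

The largest bag has 3 vertices, giving width 2; this decomposition certifies tw(G) ≤ 2. On the other hand G contains the 3-clique {1, 2, 3}. A clique must lie in a single bag of any decomposition, so no decomposition can have width below 2. The upper and lower bounds meet at 2, so that is the treewidth.

Treewidth 2.
Bags: B1 = {2, 3, 6}  B2 = {1, 2, 3}  B3 = {1, 3, 4}  B4 = {2, 3, 5}
Tree: B1–B2, B2–B3, B2–B4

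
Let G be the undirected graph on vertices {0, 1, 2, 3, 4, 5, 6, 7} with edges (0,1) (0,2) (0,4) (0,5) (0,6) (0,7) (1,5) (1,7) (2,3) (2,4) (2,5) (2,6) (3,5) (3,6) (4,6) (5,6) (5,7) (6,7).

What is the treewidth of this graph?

3

A width-3 tree decomposition is:
Bags: B1 = {0, 2, 5, 6}  B2 = {0, 2, 4, 6}  B3 = {2, 3, 5, 6}  B4 = {0, 5, 6, 7}  B5 = {0, 1, 5, 7}
Tree: B1–B2, B1–B3, B1–B4, B4–B5
Each bag holds 4 vertices, so the decomposition has width 3, which upper-bounds the treewidth. Conversely, {0, 2, 4, 6} is a clique of size 4, and the vertices of any clique must share a bag in every tree decomposition; so some bag has ≥ 4 vertices and tw(G) ≥ 3. Combining the bounds, tw(G) = 3.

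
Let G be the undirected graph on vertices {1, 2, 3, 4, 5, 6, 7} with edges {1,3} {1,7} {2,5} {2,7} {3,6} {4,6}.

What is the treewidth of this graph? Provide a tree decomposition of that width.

Each bag holds 2 vertices, so the decomposition has width 1, which upper-bounds the treewidth. Any graph with an edge has treewidth ≥ 1, and G has the edge 4–6. The upper and lower bounds meet at 1, so that is the treewidth.

Treewidth 1.
Bags: B1 = {4, 6}  B2 = {3, 6}  B3 = {1, 3}  B4 = {1, 7}  B5 = {2, 7}  B6 = {2, 5}
Tree: B1–B2, B2–B3, B3–B4, B4–B5, B5–B6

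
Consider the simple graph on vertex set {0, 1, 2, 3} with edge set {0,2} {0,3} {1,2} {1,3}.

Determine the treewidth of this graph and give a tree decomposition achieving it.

Every bag has size at most 3, so the width is 3 − 1 = 2 and tw(G) ≤ 2. The edges 1–2–0–3–1 form a cycle, so G is not a tree and its treewidth is at least 2. Therefore the treewidth is 2.

Treewidth 2.
Bags: B1 = {0, 1, 2}  B2 = {0, 1, 3}
Tree: B1–B2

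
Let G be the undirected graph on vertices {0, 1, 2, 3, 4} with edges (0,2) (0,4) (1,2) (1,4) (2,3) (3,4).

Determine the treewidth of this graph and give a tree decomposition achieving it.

Each bag holds 3 vertices, so the decomposition has width 2, which upper-bounds the treewidth. Since 2–1–4–0–2 is a cycle in G, G is not acyclic. Forests are exactly the graphs of treewidth ≤ 1, so tw(G) ≥ 2. Combining the bounds, tw(G) = 2.

Treewidth 2.
One optimal decomposition is:
Bags: B1 = {1, 2, 4}  B2 = {0, 2, 4}  B3 = {2, 3, 4}
Tree: B1–B2, B2–B3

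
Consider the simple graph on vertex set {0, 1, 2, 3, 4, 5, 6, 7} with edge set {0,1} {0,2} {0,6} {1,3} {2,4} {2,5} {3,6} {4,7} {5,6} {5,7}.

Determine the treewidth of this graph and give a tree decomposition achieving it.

Every bag has size at most 3, so the width is 3 − 1 = 2 and tw(G) ≤ 2. For the lower bound, G contains the cycle 7–4–2–5–7, so G is not a forest; only forests have treewidth ≤ 1, hence tw(G) ≥ 2. Combining the bounds, tw(G) = 2.

Treewidth 2.
Bags: B1 = {4, 5, 7}  B2 = {2, 4, 5}  B3 = {2, 5, 6}  B4 = {0, 2, 6}  B5 = {0, 3, 6}  B6 = {0, 1, 3}
Tree: B1–B2, B2–B3, B3–B4, B4–B5, B5–B6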